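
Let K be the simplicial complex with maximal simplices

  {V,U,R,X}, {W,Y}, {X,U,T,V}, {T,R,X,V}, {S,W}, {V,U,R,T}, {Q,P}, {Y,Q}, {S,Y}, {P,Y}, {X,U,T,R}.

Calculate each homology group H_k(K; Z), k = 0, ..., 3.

H_0 ≅ Z^2,  H_1 ≅ Z^2,  H_2 = 0,  H_3 ≅ Z.

K has 10 vertices, 16 edges, 10 triangles, 5 3-simplices.
rank ∂_0 = 0, rank ∂_1 = 8 ⇒ b_0 = 10 − 0 − 8 = 2; all invariant factors of ∂_1 are 1 so no torsion. So H_0 ≅ Z^2.
rank ∂_1 = 8, rank ∂_2 = 6 ⇒ b_1 = 16 − 8 − 6 = 2; all invariant factors of ∂_2 are 1 so no torsion. So H_1 ≅ Z^2.
rank ∂_2 = 6, rank ∂_3 = 4 ⇒ b_2 = 10 − 6 − 4 = 0; all invariant factors of ∂_3 are 1 so no torsion. So H_2 ≅ 0.
rank ∂_3 = 4, rank ∂_4 = 0 ⇒ b_3 = 5 − 4 − 0 = 1. So H_3 ≅ Z.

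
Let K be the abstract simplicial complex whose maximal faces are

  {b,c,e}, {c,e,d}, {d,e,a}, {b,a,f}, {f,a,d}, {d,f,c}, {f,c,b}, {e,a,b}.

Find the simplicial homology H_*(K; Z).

K has 6 vertices, 12 edges, 8 triangles.
rank ∂_0 = 0, rank ∂_1 = 5 ⇒ b_0 = 6 − 0 − 5 = 1; all invariant factors of ∂_1 are 1 so no torsion. So H_0 ≅ Z.
rank ∂_1 = 5, rank ∂_2 = 7 ⇒ b_1 = 12 − 5 − 7 = 0; all invariant factors of ∂_2 are 1 so no torsion. So H_1 ≅ 0.
rank ∂_2 = 7, rank ∂_3 = 0 ⇒ b_2 = 8 − 7 − 0 = 1. So H_2 ≅ Z.

H_0 = Z,  H_1 = 0,  H_2 = Z.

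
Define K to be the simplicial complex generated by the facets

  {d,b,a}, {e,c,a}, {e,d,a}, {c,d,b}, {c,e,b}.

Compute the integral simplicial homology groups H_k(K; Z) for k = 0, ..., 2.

H_0 = Z,  H_1 = Z,  H_2 = 0.

Order the vertices as a < b < c < d < e. Listing each simplex with vertices in this order, K has dimension 2 with simplices:

  0-simplices (5): a, b, c, d, e
  1-simplices (10): ab, ac, ad, ae, bc, bd, be, cd, ce, de
  2-simplices (5): abd, ace, ade, bcd, bce

giving chain groups C_0 ≅ Z^5, C_1 ≅ Z^10, C_2 ≅ Z^5.

The boundary map ∂_1: C_1 → C_0 maps an edge to its endpoints' difference, ∂[p,q] = q − p.
The resulting 5×10 matrix has rank 4, and its Smith normal form has invariant factors (1,1,1,1).

∂_2: C_2 → C_1 maps a triangle to the signed sum of its edges. For instance
  ∂bce = ce − be + bc,
  ∂abd = bd − ad + ab.
This gives a 10×5 integer matrix of rank 5; reducing to Smith normal form yields diagonal entries (1,1,1,1,1).

Computing H_k = (kernel of ∂_k) / (image of ∂_{k+1}):

  H_0: rank C_0 − rank ∂_1 = 5 − 4 = 1, and the invariant factors of ∂_1 are all 1, so H_0 ≅ Z.
  H_1: rank ker ∂_1 − rank ∂_2 = (10 − 4) − 5 = 1, and the invariant factors of ∂_2 are all 1, so H_1 ≅ Z.
  H_2: rank ker ∂_2 − rank ∂_3 = (5 − 5) − 0 = 0, and there is no ∂_3, so H_2 ≅ 0.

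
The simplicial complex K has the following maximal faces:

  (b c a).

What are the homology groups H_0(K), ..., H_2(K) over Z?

Order the vertices as a < b < c. Listing each simplex with vertices in this order, K has dimension 2 with simplices:

  0-simplices (3): a, b, c
  1-simplices (3): ab, ac, bc
  2-simplices (1): abc

Hence C_0 ≅ Z^3, C_1 ≅ Z^3, C_2 ≅ Z^1.

∂_1: C_1 → C_0 sends each edge [p,q] (with p < q) to q − p. For instance
  ∂bc = c − b.
This gives a 3×3 integer matrix of rank 2; reducing to Smith normal form yields diagonal entries (1,1).

The boundary map ∂_2: C_2 → C_1 sends each 2-simplex [p,q,r] to [q,r] − [p,r] + [p,q]. For instance
  ∂abc = bc − ac + ab.
The resulting 3×1 matrix has rank 1, and its Smith normal form has invariant factors (1).

Now H_k = ker ∂_k / im ∂_{k+1}, so:

  H_0: rank C_0 − rank ∂_1 = 3 − 2 = 1, and the invariant factors of ∂_1 are all 1, so H_0 ≅ Z.
  H_1: rank ker ∂_1 − rank ∂_2 = (3 − 2) − 1 = 0, and the invariant factors of ∂_2 are all 1, so H_1 ≅ 0.
  H_2: rank ker ∂_2 − rank ∂_3 = (1 − 1) − 0 = 0, and there is no ∂_3, so H_2 ≅ 0.

(K is a triangulation of the 2-simplex.)

H_0 = Z,  H_1 = 0,  H_2 = 0.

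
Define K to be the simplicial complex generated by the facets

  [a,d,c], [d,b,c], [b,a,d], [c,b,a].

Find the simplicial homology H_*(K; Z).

K has 4 vertices, 6 edges, 4 triangles.
rank ∂_0 = 0, rank ∂_1 = 3 ⇒ b_0 = 4 − 0 − 3 = 1; all invariant factors of ∂_1 are 1 so no torsion. So H_0 = Z.
rank ∂_1 = 3, rank ∂_2 = 3 ⇒ b_1 = 6 − 3 − 3 = 0; all invariant factors of ∂_2 are 1 so no torsion. So H_1 = 0.
rank ∂_2 = 3, rank ∂_3 = 0 ⇒ b_2 = 4 − 3 − 0 = 1. So H_2 = Z.

H_0 ≅ Z,  H_1 = 0,  H_2 ≅ Z.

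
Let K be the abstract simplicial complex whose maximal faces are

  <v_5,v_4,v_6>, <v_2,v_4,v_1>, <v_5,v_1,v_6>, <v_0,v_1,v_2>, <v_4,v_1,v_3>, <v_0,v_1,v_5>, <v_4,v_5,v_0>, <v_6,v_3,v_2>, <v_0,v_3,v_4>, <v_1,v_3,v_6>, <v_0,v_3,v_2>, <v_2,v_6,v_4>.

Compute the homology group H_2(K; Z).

K has 7 vertices, 18 edges, 12 triangles.
rank ∂_2 = 12, rank ∂_3 = 0 ⇒ b_2 = 12 − 12 − 0 = 0. So H_2 ≅ 0.

H_2 = 0.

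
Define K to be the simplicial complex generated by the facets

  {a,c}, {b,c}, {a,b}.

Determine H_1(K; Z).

H_1 ≅ Z.

We work with the vertex ordering a < b < c. The simplices of K, each written with vertices in increasing order, are:

  0-simplices (3): a, b, c
  1-simplices (3): ab, ac, bc

giving chain groups C_0 ≅ Z^3, C_1 ≅ Z^3.

∂_1: C_1 → C_0 is given by ∂[p,q] = [q] − [p]. For instance
  ∂bc = c − b.
The resulting 3×3 matrix has rank 2, and its Smith normal form has invariant factors (1,1).

Computing H_k = (kernel of ∂_k) / (image of ∂_{k+1}):

  H_1: rank ker ∂_1 − rank ∂_2 = (3 − 2) − 0 = 1, and there is no ∂_2, so H_1 ≅ Z.

(K is a triangulation of the circle S^1.)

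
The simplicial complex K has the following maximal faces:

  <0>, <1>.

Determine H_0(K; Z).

We work with the vertex ordering 0 < 1. The simplices of K, each written with vertices in increasing order, are:

  0-simplices (2): [0], [1]

giving chain groups C_0 ≅ Z^2.

Now H_k = ker ∂_k / im ∂_{k+1}, so:

  H_0: rank C_0 − rank ∂_1 = 2 − 0 = 2, and there is no ∂_1, so H_0 ≅ Z^2.

H_0 = Z^2.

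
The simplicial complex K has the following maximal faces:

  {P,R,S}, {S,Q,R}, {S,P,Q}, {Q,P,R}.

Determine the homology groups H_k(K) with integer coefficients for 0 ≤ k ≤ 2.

H_0 ≅ Z,  H_1 = 0,  H_2 ≅ Z.

Take the total order P < Q < R < S on the vertex set. Then K (dimension 2) consists of the simplices:

  0-simplices (4): P, Q, R, S
  1-simplices (6): PQ, PR, PS, QR, QS, RS
  2-simplices (4): PQR, PQS, PRS, QRS

Hence C_0 ≅ Z^4, C_1 ≅ Z^6, C_2 ≅ Z^4.

The boundary map ∂_1: C_1 → C_0 sends each edge [p,q] (with p < q) to q − p. For instance
  ∂RS = S − R.
As a 4×6 matrix over Z this has rank 3, with invariant factors (1,1,1).

∂_2: C_2 → C_1 maps a triangle to the signed sum of its edges. For instance
  ∂PQR = QR − PR + PQ,
  ∂PQS = QS − PS + PQ.
As a 6×4 matrix over Z this has rank 3, with invariant factors (1,1,1).

From H_k ≅ ker(∂_k) / im(∂_{k+1}) we obtain:

  H_0: rank C_0 − rank ∂_1 = 4 − 3 = 1, and the invariant factors of ∂_1 are all 1, so H_0 = Z.
  H_1: rank ker ∂_1 − rank ∂_2 = (6 − 3) − 3 = 0, and the invariant factors of ∂_2 are all 1, so H_1 = 0.
  H_2: rank ker ∂_2 − rank ∂_3 = (4 − 3) − 0 = 1, and there is no ∂_3, so H_2 = Z.

(K is a triangulation of the 2-sphere S^2.)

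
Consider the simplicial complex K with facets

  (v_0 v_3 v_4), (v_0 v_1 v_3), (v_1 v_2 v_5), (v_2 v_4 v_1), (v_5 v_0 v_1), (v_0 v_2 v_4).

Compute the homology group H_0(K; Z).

H_0 ≅ Z.

Fix the vertex order v_0 < v_1 < v_2 < v_3 < v_4 < v_5 and write every simplex with vertices in increasing order. Then dim K = 2 and the simplices of K are:

  0-simplices (6): [v_0], [v_1], [v_2], [v_3], [v_4], [v_5]
  1-simplices (12): [v_0,v_1], [v_0,v_2], [v_0,v_3], [v_0,v_4], [v_0,v_5], [v_1,v_2], [v_1,v_3], [v_1,v_4], [v_1,v_5], [v_2,v_4], [v_2,v_5], [v_3,v_4]
  2-simplices (6): [v_0,v_1,v_3], [v_0,v_1,v_5], [v_0,v_2,v_4], [v_0,v_3,v_4], [v_1,v_2,v_4], [v_1,v_2,v_5]

so the chain groups are C_0 ≅ Z^6, C_1 ≅ Z^12, C_2 ≅ Z^6.

Boundary ∂_1: C_1 → C_0 is given by ∂[p,q] = [q] − [p].
The resulting 6×12 matrix has rank 5, and its Smith normal form has invariant factors (1,1,1,1,1).

Boundary ∂_2: C_2 → C_1 maps a triangle to the signed sum of its edges. For instance
  ∂[v_0,v_3,v_4] = [v_3,v_4] − [v_0,v_4] + [v_0,v_3],
  ∂[v_1,v_2,v_5] = [v_2,v_5] − [v_1,v_5] + [v_1,v_2].
This gives a 12×6 integer matrix of rank 6; reducing to Smith normal form yields diagonal entries (1,1,1,1,1,1).

From H_k ≅ ker(∂_k) / im(∂_{k+1}) we obtain:

  H_0: rank C_0 − rank ∂_1 = 6 − 5 = 1, and the invariant factors of ∂_1 are all 1, so H_0 = Z.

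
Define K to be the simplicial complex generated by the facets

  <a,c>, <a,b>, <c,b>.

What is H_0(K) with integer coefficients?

K has 3 vertices, 3 edges.
rank ∂_0 = 0, rank ∂_1 = 2 ⇒ b_0 = 3 − 0 − 2 = 1; all invariant factors of ∂_1 are 1 so no torsion. So H_0 ≅ Z.

H_0 = Z.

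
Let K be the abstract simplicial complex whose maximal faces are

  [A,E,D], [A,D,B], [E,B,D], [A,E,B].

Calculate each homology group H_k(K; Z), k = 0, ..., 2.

H_0 = Z,  H_1 = 0,  H_2 = Z.

Take the total order A < B < D < E on the vertex set. Then K (dimension 2) consists of the simplices:

  0-simplices (4): A, B, D, E
  1-simplices (6): AB, AD, AE, BD, BE, DE
  2-simplices (4): ABD, ABE, ADE, BDE

giving chain groups C_0 ≅ Z^4, C_1 ≅ Z^6, C_2 ≅ Z^4.

Boundary ∂_1: C_1 → C_0 is given by ∂[p,q] = [q] − [p]. For instance
  ∂AE = E − A.
The 4×6 boundary matrix has rank 3 and Smith normal form diag(1,1,1).

Boundary ∂_2: C_2 → C_1 maps a triangle to the signed sum of its edges. For instance
  ∂ABD = BD − AD + AB,
  ∂ADE = DE − AE + AD.
As a 6×4 matrix over Z this has rank 3, with invariant factors (1,1,1).

From H_k ≅ ker(∂_k) / im(∂_{k+1}) we obtain:

  H_0: rank C_0 − rank ∂_1 = 4 − 3 = 1, and the invariant factors of ∂_1 are all 1, so H_0 = Z.
  H_1: rank ker ∂_1 − rank ∂_2 = (6 − 3) − 3 = 0, and the invariant factors of ∂_2 are all 1, so H_1 = 0.
  H_2: rank ker ∂_2 − rank ∂_3 = (4 − 3) − 0 = 1, and there is no ∂_3, so H_2 = Z.

As a check, the Euler characteristic is 4 − 6 + 4 = 2, which agrees with 1 − 0 + 1 = 2.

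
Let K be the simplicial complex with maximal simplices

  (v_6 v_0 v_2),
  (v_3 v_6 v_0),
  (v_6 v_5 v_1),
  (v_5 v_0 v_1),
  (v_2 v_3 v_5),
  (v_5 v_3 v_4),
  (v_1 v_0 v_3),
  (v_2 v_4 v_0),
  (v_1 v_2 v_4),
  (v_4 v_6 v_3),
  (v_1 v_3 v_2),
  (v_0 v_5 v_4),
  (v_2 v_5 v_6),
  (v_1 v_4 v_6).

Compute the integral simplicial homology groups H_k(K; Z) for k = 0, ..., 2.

Order the vertices as v_0 < v_1 < v_2 < v_3 < v_4 < v_5 < v_6. Listing each simplex with vertices in this order, K has dimension 2 with simplices:

  0-simplices (7): [v_0], [v_1], [v_2], [v_3], [v_4], [v_5], [v_6]
  1-simplices (21): (21 of them)
  2-simplices (14): (14 of them)

so the chain groups are C_0 ≅ Z^7, C_1 ≅ Z^21, C_2 ≅ Z^14.

The boundary map ∂_1: C_1 → C_0 is given by ∂[p,q] = [q] − [p].
As a 7×21 matrix over Z this has rank 6, with invariant factors (1,1,1,1,1,1).

∂_2: C_2 → C_1 acts by ∂[p,q,r] = [q,r] − [p,r] + [p,q]. For instance
  ∂[v_1,v_4,v_6] = [v_4,v_6] − [v_1,v_6] + [v_1,v_4],
  ∂[v_1,v_5,v_6] = [v_5,v_6] − [v_1,v_6] + [v_1,v_5].
As a 21×14 matrix over Z this has rank 13, with invariant factors (1,1,1,1,1,1,1,1,1,1,1,1,1).

Reading off H_k = ker ∂_k / im ∂_{k+1}:

  H_0: rank C_0 − rank ∂_1 = 7 − 6 = 1, and the invariant factors of ∂_1 are all 1, so H_0 ≅ Z.
  H_1: rank ker ∂_1 − rank ∂_2 = (21 − 6) − 13 = 2, and the invariant factors of ∂_2 are all 1, so H_1 ≅ Z^2.
  H_2: rank ker ∂_2 − rank ∂_3 = (14 − 13) − 0 = 1, and there is no ∂_3, so H_2 ≅ Z.

As a check, the Euler characteristic is 7 − 21 + 14 = 0, which agrees with 1 − 2 + 1 = 0.
(K is a triangulation of the torus T^2.)

H_0 = Z,  H_1 = Z^2,  H_2 = Z.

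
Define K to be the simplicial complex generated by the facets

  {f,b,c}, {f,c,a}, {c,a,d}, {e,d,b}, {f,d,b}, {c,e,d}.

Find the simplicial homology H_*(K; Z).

We work with the vertex ordering a < b < c < d < e < f. The simplices of K, each written with vertices in increasing order, are:

  0-simplices (6): a, b, c, d, e, f
  1-simplices (12): ac, ad, af, bc, bd, be, bf, cd, ce, cf, de, df
  2-simplices (6): acd, acf, bcf, bde, bdf, cde

Hence C_0 ≅ Z^6, C_1 ≅ Z^12, C_2 ≅ Z^6.

Boundary ∂_1: C_1 → C_0 is given by ∂[p,q] = [q] − [p].
As a 6×12 matrix over Z this has rank 5, with invariant factors (1,1,1,1,1).

∂_2: C_2 → C_1 acts by ∂[p,q,r] = [q,r] − [p,r] + [p,q]. For instance
  ∂acf = cf − af + ac,
  ∂bcf = cf − bf + bc.
This gives a 12×6 integer matrix of rank 6; reducing to Smith normal form yields diagonal entries (1,1,1,1,1,1).

Reading off H_k = ker ∂_k / im ∂_{k+1}:

  H_0: rank C_0 − rank ∂_1 = 6 − 5 = 1, and the invariant factors of ∂_1 are all 1, so H_0 = Z.
  H_1: rank ker ∂_1 − rank ∂_2 = (12 − 5) − 6 = 1, and the invariant factors of ∂_2 are all 1, so H_1 = Z.
  H_2: rank ker ∂_2 − rank ∂_3 = (6 − 6) − 0 = 0, and there is no ∂_3, so H_2 = 0.

H_0 = Z,  H_1 = Z,  H_2 = 0.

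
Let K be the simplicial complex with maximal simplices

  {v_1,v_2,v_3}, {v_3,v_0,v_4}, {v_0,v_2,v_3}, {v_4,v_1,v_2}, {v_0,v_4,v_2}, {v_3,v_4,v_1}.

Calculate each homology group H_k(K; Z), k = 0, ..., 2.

K has 5 vertices, 9 edges, 6 triangles.
rank ∂_0 = 0, rank ∂_1 = 4 ⇒ b_0 = 5 − 0 − 4 = 1; all invariant factors of ∂_1 are 1 so no torsion. So H_0 = Z.
rank ∂_1 = 4, rank ∂_2 = 5 ⇒ b_1 = 9 − 4 − 5 = 0; all invariant factors of ∂_2 are 1 so no torsion. So H_1 = 0.
rank ∂_2 = 5, rank ∂_3 = 0 ⇒ b_2 = 6 − 5 − 0 = 1. So H_2 = Z.

H_0 = Z,  H_1 = 0,  H_2 = Z.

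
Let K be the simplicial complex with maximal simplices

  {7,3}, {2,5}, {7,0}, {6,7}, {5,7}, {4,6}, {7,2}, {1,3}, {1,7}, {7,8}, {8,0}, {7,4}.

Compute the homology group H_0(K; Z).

Take the total order 0 < 1 < 2 < 3 < 4 < 5 < 6 < 7 < 8 on the vertex set. Then K (dimension 1) consists of the simplices:

  0-simplices (9): [0], [1], [2], [3], [4], [5], [6], [7], [8]
  1-simplices (12): [0,7], [0,8], [1,3], [1,7], [2,5], [2,7], [3,7], [4,6], [4,7], [5,7], [6,7], [7,8]

giving chain groups C_0 ≅ Z^9, C_1 ≅ Z^12.

The boundary map ∂_1: C_1 → C_0 sends each edge [p,q] (with p < q) to q − p. For instance
  ∂[2,7] = [7] − [2].
The resulting 9×12 matrix has rank 8, and its Smith normal form has invariant factors (1,1,1,1,1,1,1,1).

Computing H_k = (kernel of ∂_k) / (image of ∂_{k+1}):

  H_0: rank C_0 − rank ∂_1 = 9 − 8 = 1, and the invariant factors of ∂_1 are all 1, so H_0 = Z.

(K is a triangulation of a wedge of 4 circles.)

H_0 ≅ Z.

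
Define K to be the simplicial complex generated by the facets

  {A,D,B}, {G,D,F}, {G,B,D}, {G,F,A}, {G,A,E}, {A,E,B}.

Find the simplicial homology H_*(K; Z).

H_0 ≅ Z,  H_1 ≅ Z,  H_2 = 0.

Take the total order A < B < D < E < F < G on the vertex set. Then K (dimension 2) consists of the simplices:

  0-simplices (6): A, B, D, E, F, G
  1-simplices (12): AB, AD, AE, AF, AG, BD, BE, BG, DF, DG, EG, FG
  2-simplices (6): ABD, ABE, AEG, AFG, BDG, DFG

so the chain groups are C_0 ≅ Z^6, C_1 ≅ Z^12, C_2 ≅ Z^6.

Boundary ∂_1: C_1 → C_0 is given by ∂[p,q] = [q] − [p].
As a 6×12 matrix over Z this has rank 5, with invariant factors (1,1,1,1,1).

∂_2: C_2 → C_1 maps a triangle to the signed sum of its edges. For instance
  ∂ABD = BD − AD + AB,
  ∂AFG = FG − AG + AF.
As a 12×6 matrix over Z this has rank 6, with invariant factors (1,1,1,1,1,1).

From H_k ≅ ker(∂_k) / im(∂_{k+1}) we obtain:

  H_0: rank C_0 − rank ∂_1 = 6 − 5 = 1, and the invariant factors of ∂_1 are all 1, so H_0 = Z.
  H_1: rank ker ∂_1 − rank ∂_2 = (12 − 5) − 6 = 1, and the invariant factors of ∂_2 are all 1, so H_1 = Z.
  H_2: rank ker ∂_2 − rank ∂_3 = (6 − 6) − 0 = 0, and there is no ∂_3, so H_2 = 0.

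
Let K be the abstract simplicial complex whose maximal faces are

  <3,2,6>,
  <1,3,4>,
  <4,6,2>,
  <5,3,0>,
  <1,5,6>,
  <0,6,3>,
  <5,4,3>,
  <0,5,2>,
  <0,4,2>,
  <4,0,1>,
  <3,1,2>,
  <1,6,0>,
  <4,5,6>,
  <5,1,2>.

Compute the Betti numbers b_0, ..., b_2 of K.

b_0 = 1, b_1 = 2, b_2 = 1.

We work with the vertex ordering 0 < 1 < 2 < 3 < 4 < 5 < 6. The simplices of K, each written with vertices in increasing order, are:

  0-simplices (7): [0], [1], [2], [3], [4], [5], [6]
  1-simplices (21): [0,1], [0,2], [0,3], [0,4], [0,5], [0,6], [1,2], [1,3], [1,4], [1,5], [1,6], [2,3], [2,4], [2,5], [2,6], [3,4], [3,5], [3,6], [4,5], [4,6], [5,6]
  2-simplices (14): [0,1,4], [0,1,6], [0,2,4], [0,2,5], [0,3,5], [0,3,6], [1,2,3], [1,2,5], [1,3,4], [1,5,6], [2,3,6], [2,4,6], [3,4,5], [4,5,6]

Hence C_0 ≅ Z^7, C_1 ≅ Z^21, C_2 ≅ Z^14.

The boundary map ∂_1: C_1 → C_0 is given by ∂[p,q] = [q] − [p]. For instance
  ∂[0,1] = [1] − [0].
This gives a 7×21 integer matrix of rank 6; reducing to Smith normal form yields diagonal entries (1,1,1,1,1,1).

The boundary map ∂_2: C_2 → C_1 sends each 2-simplex [p,q,r] to [q,r] − [p,r] + [p,q]. For instance
  ∂[0,3,5] = [3,5] − [0,5] + [0,3],
  ∂[1,5,6] = [5,6] − [1,6] + [1,5].
The 21×14 boundary matrix has rank 13 and Smith normal form diag(1,1,1,1,1,1,1,1,1,1,1,1,1).

Reading off H_k = ker ∂_k / im ∂_{k+1}:

  H_0: rank C_0 − rank ∂_1 = 7 − 6 = 1, and the invariant factors of ∂_1 are all 1, so H_0 ≅ Z.
  H_1: rank ker ∂_1 − rank ∂_2 = (21 − 6) − 13 = 2, and the invariant factors of ∂_2 are all 1, so H_1 ≅ Z^2.
  H_2: rank ker ∂_2 − rank ∂_3 = (14 − 13) − 0 = 1, and there is no ∂_3, so H_2 ≅ Z.

Hence the Betti numbers are b_0 = 1, b_1 = 2, b_2 = 1.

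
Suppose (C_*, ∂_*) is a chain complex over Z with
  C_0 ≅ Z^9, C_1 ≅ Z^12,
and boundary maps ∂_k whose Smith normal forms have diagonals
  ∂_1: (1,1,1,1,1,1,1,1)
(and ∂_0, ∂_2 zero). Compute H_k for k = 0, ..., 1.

H_0: b_0 = 9 − 0 − 8 = 1; torsion from ∂_1 factors > 1: none. So H_0 ≅ Z.
H_1: b_1 = 12 − 8 − 0 = 4; torsion from ∂_2 factors > 1: none. So H_1 ≅ Z^4.

H_0 ≅ Z,  H_1 ≅ Z^4.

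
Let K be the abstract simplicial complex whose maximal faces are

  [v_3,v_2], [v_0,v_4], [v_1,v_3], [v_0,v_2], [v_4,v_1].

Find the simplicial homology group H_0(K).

H_0 = Z.

Take the total order v_0 < v_1 < v_2 < v_3 < v_4 on the vertex set. Then K (dimension 1) consists of the simplices:

  0-simplices (5): [v_0], [v_1], [v_2], [v_3], [v_4]
  1-simplices (5): [v_0,v_2], [v_0,v_4], [v_1,v_3], [v_1,v_4], [v_2,v_3]

Hence C_0 ≅ Z^5, C_1 ≅ Z^5.

The boundary map ∂_1: C_1 → C_0 maps an edge to its endpoints' difference, ∂[p,q] = q − p. For instance
  ∂[v_1,v_3] = [v_3] − [v_1].
This gives a 5×5 integer matrix of rank 4; reducing to Smith normal form yields diagonal entries (1,1,1,1).

Reading off H_k = ker ∂_k / im ∂_{k+1}:

  H_0: rank C_0 − rank ∂_1 = 5 − 4 = 1, and the invariant factors of ∂_1 are all 1, so H_0 = Z.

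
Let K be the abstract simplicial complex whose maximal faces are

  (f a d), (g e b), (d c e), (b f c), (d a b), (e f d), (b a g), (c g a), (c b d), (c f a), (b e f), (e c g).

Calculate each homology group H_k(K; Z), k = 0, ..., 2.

Take the total order a < b < c < d < e < f < g on the vertex set. Then K (dimension 2) consists of the simplices:

  0-simplices (7): a, b, c, d, e, f, g
  1-simplices (18): ab, ac, ad, af, ag, bc, bd, be, bf, bg, cd, ce, cf, cg, de, df, ef, eg
  2-simplices (12): abd, abg, acf, acg, adf, bcd, bcf, bef, beg, cde, ceg, def

so the chain groups are C_0 ≅ Z^7, C_1 ≅ Z^18, C_2 ≅ Z^12.

∂_1: C_1 → C_0 is given by ∂[p,q] = [q] − [p]. For instance
  ∂cf = f − c.
As a 7×18 matrix over Z this has rank 6, with invariant factors (1,1,1,1,1,1).

∂_2: C_2 → C_1 maps a triangle to the signed sum of its edges. For instance
  ∂adf = df − af + ad,
  ∂def = ef − df + de.
The 18×12 boundary matrix has rank 12 and Smith normal form diag(1,1,1,1,1,1,1,1,1,1,1,2).

Computing H_k = (kernel of ∂_k) / (image of ∂_{k+1}):

  H_0: rank C_0 − rank ∂_1 = 7 − 6 = 1, and the invariant factors of ∂_1 are all 1, so H_0 ≅ Z.
  H_1: rank ker ∂_1 − rank ∂_2 = (18 − 6) − 12 = 0, and ∂_2 has invariant factor 2 > 1, so H_1 ≅ Z/2.
  H_2: rank ker ∂_2 − rank ∂_3 = (12 − 12) − 0 = 0, and there is no ∂_3, so H_2 ≅ 0.

H_0 ≅ Z,  H_1 ≅ Z/2,  H_2 = 0.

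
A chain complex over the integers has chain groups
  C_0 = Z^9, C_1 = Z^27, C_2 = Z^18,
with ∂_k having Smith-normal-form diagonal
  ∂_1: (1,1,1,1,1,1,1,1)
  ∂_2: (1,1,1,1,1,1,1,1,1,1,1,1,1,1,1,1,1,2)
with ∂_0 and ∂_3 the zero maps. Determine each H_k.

H_0: b_0 = 9 − 0 − 8 = 1; torsion from ∂_1 factors > 1: none. So H_0 = Z.
H_1: b_1 = 27 − 8 − 18 = 1; torsion from ∂_2 factors > 1: [2]. So H_1 = Z × Z/2.
H_2: b_2 = 18 − 18 − 0 = 0; torsion from ∂_3 factors > 1: none. So H_2 = 0.

H_0 = Z,  H_1 = Z × Z/2,  H_2 = 0.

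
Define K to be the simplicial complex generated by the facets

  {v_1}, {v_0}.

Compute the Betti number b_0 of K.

b_0 = 2.

Fix the vertex order v_0 < v_1 and write every simplex with vertices in increasing order. Then dim K = 0 and the simplices of K are:

  0-simplices (2): [v_0], [v_1]

giving chain groups C_0 ≅ Z^2.

From H_k ≅ ker(∂_k) / im(∂_{k+1}) we obtain:

  H_0: rank C_0 − rank ∂_1 = 2 − 0 = 2, and there is no ∂_1, so H_0 = Z^2.

Hence the Betti numbers are b_0 = 2.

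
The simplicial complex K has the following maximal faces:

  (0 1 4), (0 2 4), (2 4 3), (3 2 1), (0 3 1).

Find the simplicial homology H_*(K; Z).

We work with the vertex ordering 0 < 1 < 2 < 3 < 4. The simplices of K, each written with vertices in increasing order, are:

  0-simplices (5): [0], [1], [2], [3], [4]
  1-simplices (10): [0,1], [0,2], [0,3], [0,4], [1,2], [1,3], [1,4], [2,3], [2,4], [3,4]
  2-simplices (5): [0,1,3], [0,1,4], [0,2,4], [1,2,3], [2,3,4]

giving chain groups C_0 ≅ Z^5, C_1 ≅ Z^10, C_2 ≅ Z^5.

∂_1: C_1 → C_0 is given by ∂[p,q] = [q] − [p]. For instance
  ∂[1,2] = [2] − [1].
The resulting 5×10 matrix has rank 4, and its Smith normal form has invariant factors (1,1,1,1).

Boundary ∂_2: C_2 → C_1 maps a triangle to the signed sum of its edges. For instance
  ∂[2,3,4] = [3,4] − [2,4] + [2,3],
  ∂[1,2,3] = [2,3] − [1,3] + [1,2].
The resulting 10×5 matrix has rank 5, and its Smith normal form has invariant factors (1,1,1,1,1).

From H_k ≅ ker(∂_k) / im(∂_{k+1}) we obtain:

  H_0: rank C_0 − rank ∂_1 = 5 − 4 = 1, and the invariant factors of ∂_1 are all 1, so H_0 = Z.
  H_1: rank ker ∂_1 − rank ∂_2 = (10 − 4) − 5 = 1, and the invariant factors of ∂_2 are all 1, so H_1 = Z.
  H_2: rank ker ∂_2 − rank ∂_3 = (5 − 5) − 0 = 0, and there is no ∂_3, so H_2 = 0.

As a check, the Euler characteristic is 5 − 10 + 5 = 0, which agrees with 1 − 1 + 0 = 0.

H_0 ≅ Z,  H_1 ≅ Z,  H_2 = 0.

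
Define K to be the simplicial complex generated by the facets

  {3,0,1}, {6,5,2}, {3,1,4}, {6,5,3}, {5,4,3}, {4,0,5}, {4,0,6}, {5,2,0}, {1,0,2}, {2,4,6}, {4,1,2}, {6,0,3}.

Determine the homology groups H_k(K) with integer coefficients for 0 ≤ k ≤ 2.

Take the total order 0 < 1 < 2 < 3 < 4 < 5 < 6 on the vertex set. Then K (dimension 2) consists of the simplices:

  0-simplices (7): [0], [1], [2], [3], [4], [5], [6]
  1-simplices (18): [0,1], [0,2], [0,3], [0,4], [0,5], [0,6], [1,2], [1,3], [1,4], [2,4], [2,5], [2,6], [3,4], [3,5], [3,6], [4,5], [4,6], [5,6]
  2-simplices (12): [0,1,2], [0,1,3], [0,2,5], [0,3,6], [0,4,5], [0,4,6], [1,2,4], [1,3,4], [2,4,6], [2,5,6], [3,4,5], [3,5,6]

giving chain groups C_0 ≅ Z^7, C_1 ≅ Z^18, C_2 ≅ Z^12.

Boundary ∂_1: C_1 → C_0 is given by ∂[p,q] = [q] − [p]. For instance
  ∂[2,6] = [6] − [2].
This gives a 7×18 integer matrix of rank 6; reducing to Smith normal form yields diagonal entries (1,1,1,1,1,1).

Boundary ∂_2: C_2 → C_1 acts by ∂[p,q,r] = [q,r] − [p,r] + [p,q]. For instance
  ∂[0,1,3] = [1,3] − [0,3] + [0,1],
  ∂[2,5,6] = [5,6] − [2,6] + [2,5].
The 18×12 boundary matrix has rank 12 and Smith normal form diag(1,1,1,1,1,1,1,1,1,1,1,2).

Now H_k = ker ∂_k / im ∂_{k+1}, so:

  H_0: rank C_0 − rank ∂_1 = 7 − 6 = 1, and the invariant factors of ∂_1 are all 1, so H_0 = Z.
  H_1: rank ker ∂_1 − rank ∂_2 = (18 − 6) − 12 = 0, and ∂_2 has invariant factor 2 > 1, so H_1 = Z/2Z.
  H_2: rank ker ∂_2 − rank ∂_3 = (12 − 12) − 0 = 0, and there is no ∂_3, so H_2 = 0.

H_0 = Z,  H_1 = Z/2Z,  H_2 = 0.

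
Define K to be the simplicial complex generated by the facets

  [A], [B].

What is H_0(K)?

Take the total order A < B on the vertex set. Then K (dimension 0) consists of the simplices:

  0-simplices (2): A, B

giving chain groups C_0 ≅ Z^2.

From H_k ≅ ker(∂_k) / im(∂_{k+1}) we obtain:

  H_0: rank C_0 − rank ∂_1 = 2 − 0 = 2, and there is no ∂_1, so H_0 = Z^2.

(K is a triangulation of a set of 2 points.)

H_0 = Z^2.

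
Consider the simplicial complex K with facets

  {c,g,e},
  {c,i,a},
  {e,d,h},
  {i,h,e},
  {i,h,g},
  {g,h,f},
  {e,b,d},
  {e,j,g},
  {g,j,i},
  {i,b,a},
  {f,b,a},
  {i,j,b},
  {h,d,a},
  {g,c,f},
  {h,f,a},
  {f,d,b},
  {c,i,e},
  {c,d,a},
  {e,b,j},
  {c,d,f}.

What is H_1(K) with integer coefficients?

H_1 = Z ⊕ Z_2.

We work with the vertex ordering a < b < c < d < e < f < g < h < i < j. The simplices of K, each written with vertices in increasing order, are:

  0-simplices (10): a, b, c, d, e, f, g, h, i, j
  1-simplices (30): ab, ac, ad, af, ah, ai, bd, be, bf, bi, bj, cd, ce, cf, cg, ci, de, df, dh, eg, eh, ei, ej, fg, fh, gh, gi, gj, hi, ij
  2-simplices (20): abf, abi, acd, aci, adh, afh, bde, bdf, bej, bij, cdf, ceg, cei, cfg, deh, egj, ehi, fgh, ghi, gij

so the chain groups are C_0 ≅ Z^10, C_1 ≅ Z^30, C_2 ≅ Z^20.

Boundary ∂_1: C_1 → C_0 is given by ∂[p,q] = [q] − [p].
The resulting 10×30 matrix has rank 9, and its Smith normal form has invariant factors (1,1,1,1,1,1,1,1,1).

∂_2: C_2 → C_1 maps a triangle to the signed sum of its edges. For instance
  ∂bej = ej − bj + be,
  ∂bdf = df − bf + bd.
This gives a 30×20 integer matrix of rank 20; reducing to Smith normal form yields diagonal entries (1,1,1,1,1,1,1,1,1,1,1,1,1,1,1,1,1,1,1,2).

Now H_k = ker ∂_k / im ∂_{k+1}, so:

  H_1: rank ker ∂_1 − rank ∂_2 = (30 − 9) − 20 = 1, and ∂_2 has invariant factor 2 > 1, so H_1 ≅ Z ⊕ Z_2.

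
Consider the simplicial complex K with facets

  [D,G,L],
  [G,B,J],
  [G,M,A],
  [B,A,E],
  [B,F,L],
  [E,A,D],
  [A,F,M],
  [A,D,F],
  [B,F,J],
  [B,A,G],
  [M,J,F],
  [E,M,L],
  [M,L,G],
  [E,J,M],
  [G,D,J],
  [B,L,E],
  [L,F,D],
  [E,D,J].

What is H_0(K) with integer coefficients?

H_0 ≅ Z.

We work with the vertex ordering A < B < D < E < F < G < J < L < M. The simplices of K, each written with vertices in increasing order, are:

  0-simplices (9): A, B, D, E, F, G, J, L, M
  1-simplices (27): AB, AD, AE, AF, AG, AM, BE, BF, BG, BJ, BL, DE, DF, DG, DJ, DL, EJ, EL, EM, FJ, FL, FM, GJ, GL, GM, JM, LM
  2-simplices (18): ABE, ABG, ADE, ADF, AFM, AGM, BEL, BFJ, BFL, BGJ, DEJ, DFL, DGJ, DGL, EJM, ELM, FJM, GLM

giving chain groups C_0 ≅ Z^9, C_1 ≅ Z^27, C_2 ≅ Z^18.

The boundary map ∂_1: C_1 → C_0 maps an edge to its endpoints' difference, ∂[p,q] = q − p.
As a 9×27 matrix over Z this has rank 8, with invariant factors (1,1,1,1,1,1,1,1).

The boundary map ∂_2: C_2 → C_1 acts by ∂[p,q,r] = [q,r] − [p,r] + [p,q]. For instance
  ∂ABG = BG − AG + AB,
  ∂BGJ = GJ − BJ + BG.
This gives a 27×18 integer matrix of rank 17; reducing to Smith normal form yields diagonal entries (1,1,1,1,1,1,1,1,1,1,1,1,1,1,1,1,1).

From H_k ≅ ker(∂_k) / im(∂_{k+1}) we obtain:

  H_0: rank C_0 − rank ∂_1 = 9 − 8 = 1, and the invariant factors of ∂_1 are all 1, so H_0 = Z.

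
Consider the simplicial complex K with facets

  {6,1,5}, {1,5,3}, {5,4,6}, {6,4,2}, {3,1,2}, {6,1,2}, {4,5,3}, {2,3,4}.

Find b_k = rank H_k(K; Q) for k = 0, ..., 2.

Fix the vertex order 1 < 2 < 3 < 4 < 5 < 6 and write every simplex with vertices in increasing order. Then dim K = 2 and the simplices of K are:

  0-simplices (6): [1], [2], [3], [4], [5], [6]
  1-simplices (12): [1,2], [1,3], [1,5], [1,6], [2,3], [2,4], [2,6], [3,4], [3,5], [4,5], [4,6], [5,6]
  2-simplices (8): [1,2,3], [1,2,6], [1,3,5], [1,5,6], [2,3,4], [2,4,6], [3,4,5], [4,5,6]

giving chain groups C_0 ≅ Z^6, C_1 ≅ Z^12, C_2 ≅ Z^8.

Boundary ∂_1: C_1 → C_0 sends each edge [p,q] (with p < q) to q − p.
This gives a 6×12 integer matrix of rank 5; reducing to Smith normal form yields diagonal entries (1,1,1,1,1).

∂_2: C_2 → C_1 maps a triangle to the signed sum of its edges. For instance
  ∂[1,2,6] = [2,6] − [1,6] + [1,2],
  ∂[2,4,6] = [4,6] − [2,6] + [2,4].
As a 12×8 matrix over Z this has rank 7, with invariant factors (1,1,1,1,1,1,1).

Now H_k = ker ∂_k / im ∂_{k+1}, so:

  H_0: rank C_0 − rank ∂_1 = 6 − 5 = 1, and the invariant factors of ∂_1 are all 1, so H_0 = Z.
  H_1: rank ker ∂_1 − rank ∂_2 = (12 − 5) − 7 = 0, and the invariant factors of ∂_2 are all 1, so H_1 = 0.
  H_2: rank ker ∂_2 − rank ∂_3 = (8 − 7) − 0 = 1, and there is no ∂_3, so H_2 = Z.

Hence the Betti numbers are b_0 = 1, b_1 = 0, b_2 = 1.

b_0 = 1, b_1 = 0, b_2 = 1.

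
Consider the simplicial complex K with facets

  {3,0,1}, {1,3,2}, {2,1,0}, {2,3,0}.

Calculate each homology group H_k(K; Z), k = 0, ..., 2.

We work with the vertex ordering 0 < 1 < 2 < 3. The simplices of K, each written with vertices in increasing order, are:

  0-simplices (4): [0], [1], [2], [3]
  1-simplices (6): [0,1], [0,2], [0,3], [1,2], [1,3], [2,3]
  2-simplices (4): [0,1,2], [0,1,3], [0,2,3], [1,2,3]

Hence C_0 ≅ Z^4, C_1 ≅ Z^6, C_2 ≅ Z^4.

Boundary ∂_1: C_1 → C_0 is given by ∂[p,q] = [q] − [p].
This gives a 4×6 integer matrix of rank 3; reducing to Smith normal form yields diagonal entries (1,1,1).

∂_2: C_2 → C_1 maps a triangle to the signed sum of its edges. For instance
  ∂[1,2,3] = [2,3] − [1,3] + [1,2],
  ∂[0,1,3] = [1,3] − [0,3] + [0,1].
The 6×4 boundary matrix has rank 3 and Smith normal form diag(1,1,1).

Reading off H_k = ker ∂_k / im ∂_{k+1}:

  H_0: rank C_0 − rank ∂_1 = 4 − 3 = 1, and the invariant factors of ∂_1 are all 1, so H_0 = Z.
  H_1: rank ker ∂_1 − rank ∂_2 = (6 − 3) − 3 = 0, and the invariant factors of ∂_2 are all 1, so H_1 = 0.
  H_2: rank ker ∂_2 − rank ∂_3 = (4 − 3) − 0 = 1, and there is no ∂_3, so H_2 = Z.

As a check, the Euler characteristic is 4 − 6 + 4 = 2, which agrees with 1 − 0 + 1 = 2.
(K is a triangulation of the 2-sphere S^2.)

H_0 ≅ Z,  H_1 = 0,  H_2 ≅ Z.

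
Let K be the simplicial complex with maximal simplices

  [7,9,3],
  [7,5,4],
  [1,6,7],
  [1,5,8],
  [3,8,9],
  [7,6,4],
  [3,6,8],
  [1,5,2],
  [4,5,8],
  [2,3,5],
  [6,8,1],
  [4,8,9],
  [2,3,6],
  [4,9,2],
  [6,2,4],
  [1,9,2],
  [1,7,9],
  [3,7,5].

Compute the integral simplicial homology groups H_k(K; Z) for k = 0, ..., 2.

H_0 = Z,  H_1 = Z^2,  H_2 = Z.

Fix the vertex order 1 < 2 < 3 < 4 < 5 < 6 < 7 < 8 < 9 and write every simplex with vertices in increasing order. Then dim K = 2 and the simplices of K are:

  0-simplices (9): [1], [2], [3], [4], [5], [6], [7], [8], [9]
  1-simplices (27): (27 of them)
  2-simplices (18): [1,2,5], [1,2,9], [1,5,8], [1,6,7], [1,6,8], [1,7,9], [2,3,5], [2,3,6], [2,4,6], [2,4,9], [3,5,7], [3,6,8], [3,7,9], [3,8,9], [4,5,7], [4,5,8], [4,6,7], [4,8,9]

Hence C_0 ≅ Z^9, C_1 ≅ Z^27, C_2 ≅ Z^18.

Boundary ∂_1: C_1 → C_0 sends each edge [p,q] (with p < q) to q − p. For instance
  ∂[4,5] = [5] − [4].
As a 9×27 matrix over Z this has rank 8, with invariant factors (1,1,1,1,1,1,1,1).

The boundary map ∂_2: C_2 → C_1 sends each 2-simplex [p,q,r] to [q,r] − [p,r] + [p,q]. For instance
  ∂[2,3,6] = [3,6] − [2,6] + [2,3],
  ∂[1,6,8] = [6,8] − [1,8] + [1,6].
The 27×18 boundary matrix has rank 17 and Smith normal form diag(1,1,1,1,1,1,1,1,1,1,1,1,1,1,1,1,1).

Now H_k = ker ∂_k / im ∂_{k+1}, so:

  H_0: rank C_0 − rank ∂_1 = 9 − 8 = 1, and the invariant factors of ∂_1 are all 1, so H_0 ≅ Z.
  H_1: rank ker ∂_1 − rank ∂_2 = (27 − 8) − 17 = 2, and the invariant factors of ∂_2 are all 1, so H_1 ≅ Z^2.
  H_2: rank ker ∂_2 − rank ∂_3 = (18 − 17) − 0 = 1, and there is no ∂_3, so H_2 ≅ Z.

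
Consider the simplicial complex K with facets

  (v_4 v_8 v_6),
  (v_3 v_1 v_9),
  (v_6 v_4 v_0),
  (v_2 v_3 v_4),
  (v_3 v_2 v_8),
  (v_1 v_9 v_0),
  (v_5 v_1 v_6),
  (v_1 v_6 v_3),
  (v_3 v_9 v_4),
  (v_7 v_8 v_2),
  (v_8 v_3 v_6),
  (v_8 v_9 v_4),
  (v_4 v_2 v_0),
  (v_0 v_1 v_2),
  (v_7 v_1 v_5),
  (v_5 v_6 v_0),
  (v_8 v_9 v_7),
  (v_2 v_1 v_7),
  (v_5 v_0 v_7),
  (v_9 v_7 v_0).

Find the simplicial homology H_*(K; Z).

Order the vertices as v_0 < v_1 < v_2 < v_3 < v_4 < v_5 < v_6 < v_7 < v_8 < v_9. Listing each simplex with vertices in this order, K has dimension 2 with simplices:

  0-simplices (10): [v_0], [v_1], [v_2], [v_3], [v_4], [v_5], [v_6], [v_7], [v_8], [v_9]
  1-simplices (30): (30 of them)
  2-simplices (20): (20 of them)

so the chain groups are C_0 ≅ Z^10, C_1 ≅ Z^30, C_2 ≅ Z^20.

Boundary ∂_1: C_1 → C_0 sends each edge [p,q] (with p < q) to q − p. For instance
  ∂[v_8,v_9] = [v_9] − [v_8].
The 10×30 boundary matrix has rank 9 and Smith normal form diag(1,1,1,1,1,1,1,1,1).

∂_2: C_2 → C_1 maps a triangle to the signed sum of its edges. For instance
  ∂[v_4,v_8,v_9] = [v_8,v_9] − [v_4,v_9] + [v_4,v_8],
  ∂[v_0,v_2,v_4] = [v_2,v_4] − [v_0,v_4] + [v_0,v_2].
The 30×20 boundary matrix has rank 20 and Smith normal form diag(1,1,1,1,1,1,1,1,1,1,1,1,1,1,1,1,1,1,1,2).

Reading off H_k = ker ∂_k / im ∂_{k+1}:

  H_0: rank C_0 − rank ∂_1 = 10 − 9 = 1, and the invariant factors of ∂_1 are all 1, so H_0 = Z.
  H_1: rank ker ∂_1 − rank ∂_2 = (30 − 9) − 20 = 1, and ∂_2 has invariant factor 2 > 1, so H_1 = Z ⊕ Z_2.
  H_2: rank ker ∂_2 − rank ∂_3 = (20 − 20) − 0 = 0, and there is no ∂_3, so H_2 = 0.

H_0 = Z,  H_1 = Z ⊕ Z_2,  H_2 = 0.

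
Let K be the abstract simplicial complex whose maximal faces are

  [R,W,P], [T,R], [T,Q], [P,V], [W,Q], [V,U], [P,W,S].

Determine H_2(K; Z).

We work with the vertex ordering P < Q < R < S < T < U < V < W. The simplices of K, each written with vertices in increasing order, are:

  0-simplices (8): P, Q, R, S, T, U, V, W
  1-simplices (10): PR, PS, PV, PW, QT, QW, RT, RW, SW, UV
  2-simplices (2): PRW, PSW

giving chain groups C_0 ≅ Z^8, C_1 ≅ Z^10, C_2 ≅ Z^2.

The boundary map ∂_1: C_1 → C_0 is given by ∂[p,q] = [q] − [p]. For instance
  ∂SW = W − S.
The resulting 8×10 matrix has rank 7, and its Smith normal form has invariant factors (1,1,1,1,1,1,1).

The boundary map ∂_2: C_2 → C_1 sends each 2-simplex [p,q,r] to [q,r] − [p,r] + [p,q]. For instance
  ∂PSW = SW − PW + PS,
  ∂PRW = RW − PW + PR.
As a 10×2 matrix over Z this has rank 2, with invariant factors (1,1).

Now H_k = ker ∂_k / im ∂_{k+1}, so:

  H_2: rank ker ∂_2 − rank ∂_3 = (2 − 2) − 0 = 0, and there is no ∂_3, so H_2 = 0.

H_2 = 0.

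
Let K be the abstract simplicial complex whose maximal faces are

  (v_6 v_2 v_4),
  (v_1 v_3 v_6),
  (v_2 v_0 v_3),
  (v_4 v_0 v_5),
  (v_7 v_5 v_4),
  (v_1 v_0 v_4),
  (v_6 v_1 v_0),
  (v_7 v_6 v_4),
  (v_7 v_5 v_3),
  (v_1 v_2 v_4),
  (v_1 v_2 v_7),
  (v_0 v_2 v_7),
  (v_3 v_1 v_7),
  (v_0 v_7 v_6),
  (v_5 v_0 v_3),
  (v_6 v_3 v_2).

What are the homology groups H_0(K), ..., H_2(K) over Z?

H_0 ≅ Z,  H_1 ≅ Z^2,  H_2 ≅ Z.

Take the total order v_0 < v_1 < v_2 < v_3 < v_4 < v_5 < v_6 < v_7 on the vertex set. Then K (dimension 2) consists of the simplices:

  0-simplices (8): [v_0], [v_1], [v_2], [v_3], [v_4], [v_5], [v_6], [v_7]
  1-simplices (24): (24 of them)
  2-simplices (16): (16 of them)

Hence C_0 ≅ Z^8, C_1 ≅ Z^24, C_2 ≅ Z^16.

∂_1: C_1 → C_0 is given by ∂[p,q] = [q] − [p].
The 8×24 boundary matrix has rank 7 and Smith normal form diag(1,1,1,1,1,1,1).

Boundary ∂_2: C_2 → C_1 maps a triangle to the signed sum of its edges. For instance
  ∂[v_0,v_3,v_5] = [v_3,v_5] − [v_0,v_5] + [v_0,v_3],
  ∂[v_0,v_2,v_7] = [v_2,v_7] − [v_0,v_7] + [v_0,v_2].
As a 24×16 matrix over Z this has rank 15, with invariant factors (1,1,1,1,1,1,1,1,1,1,1,1,1,1,1).

From H_k ≅ ker(∂_k) / im(∂_{k+1}) we obtain:

  H_0: rank C_0 − rank ∂_1 = 8 − 7 = 1, and the invariant factors of ∂_1 are all 1, so H_0 ≅ Z.
  H_1: rank ker ∂_1 − rank ∂_2 = (24 − 7) − 15 = 2, and the invariant factors of ∂_2 are all 1, so H_1 ≅ Z^2.
  H_2: rank ker ∂_2 − rank ∂_3 = (16 − 15) − 0 = 1, and there is no ∂_3, so H_2 ≅ Z.

(K is a triangulation of the torus T^2.)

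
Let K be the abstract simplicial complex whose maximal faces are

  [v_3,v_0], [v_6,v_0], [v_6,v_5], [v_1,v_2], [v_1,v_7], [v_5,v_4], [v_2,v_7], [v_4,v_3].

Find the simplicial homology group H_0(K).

Order the vertices as v_0 < v_1 < v_2 < v_3 < v_4 < v_5 < v_6 < v_7. Listing each simplex with vertices in this order, K has dimension 1 with simplices:

  0-simplices (8): [v_0], [v_1], [v_2], [v_3], [v_4], [v_5], [v_6], [v_7]
  1-simplices (8): [v_0,v_3], [v_0,v_6], [v_1,v_2], [v_1,v_7], [v_2,v_7], [v_3,v_4], [v_4,v_5], [v_5,v_6]

Hence C_0 ≅ Z^8, C_1 ≅ Z^8.

Boundary ∂_1: C_1 → C_0 is given by ∂[p,q] = [q] − [p]. For instance
  ∂[v_1,v_2] = [v_2] − [v_1].
The resulting 8×8 matrix has rank 6, and its Smith normal form has invariant factors (1,1,1,1,1,1).

Computing H_k = (kernel of ∂_k) / (image of ∂_{k+1}):

  H_0: rank C_0 − rank ∂_1 = 8 − 6 = 2, and the invariant factors of ∂_1 are all 1, so H_0 ≅ Z^2.

(K is a triangulation of the disjoint union of the circle S^1 and the circle S^1.)

H_0 = Z^2.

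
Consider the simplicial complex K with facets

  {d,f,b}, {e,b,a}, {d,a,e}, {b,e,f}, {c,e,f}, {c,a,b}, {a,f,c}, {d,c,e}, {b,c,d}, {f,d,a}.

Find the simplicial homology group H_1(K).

H_1 = Z/2.

Fix the vertex order a < b < c < d < e < f and write every simplex with vertices in increasing order. Then dim K = 2 and the simplices of K are:

  0-simplices (6): a, b, c, d, e, f
  1-simplices (15): ab, ac, ad, ae, af, bc, bd, be, bf, cd, ce, cf, de, df, ef
  2-simplices (10): abc, abe, acf, ade, adf, bcd, bdf, bef, cde, cef

giving chain groups C_0 ≅ Z^6, C_1 ≅ Z^15, C_2 ≅ Z^10.

Boundary ∂_1: C_1 → C_0 sends each edge [p,q] (with p < q) to q − p. For instance
  ∂ac = c − a.
The 6×15 boundary matrix has rank 5 and Smith normal form diag(1,1,1,1,1).

The boundary map ∂_2: C_2 → C_1 maps a triangle to the signed sum of its edges. For instance
  ∂bcd = cd − bd + bc,
  ∂ade = de − ae + ad.
The 15×10 boundary matrix has rank 10 and Smith normal form diag(1,1,1,1,1,1,1,1,1,2).

Reading off H_k = ker ∂_k / im ∂_{k+1}:

  H_1: rank ker ∂_1 − rank ∂_2 = (15 − 5) − 10 = 0, and ∂_2 has invariant factor 2 > 1, so H_1 = Z/2.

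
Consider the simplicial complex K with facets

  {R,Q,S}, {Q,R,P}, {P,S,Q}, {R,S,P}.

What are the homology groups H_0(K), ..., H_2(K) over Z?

Order the vertices as P < Q < R < S. Listing each simplex with vertices in this order, K has dimension 2 with simplices:

  0-simplices (4): P, Q, R, S
  1-simplices (6): PQ, PR, PS, QR, QS, RS
  2-simplices (4): PQR, PQS, PRS, QRS

giving chain groups C_0 ≅ Z^4, C_1 ≅ Z^6, C_2 ≅ Z^4.

Boundary ∂_1: C_1 → C_0 sends each edge [p,q] (with p < q) to q − p. For instance
  ∂PR = R − P.
As a 4×6 matrix over Z this has rank 3, with invariant factors (1,1,1).

The boundary map ∂_2: C_2 → C_1 acts by ∂[p,q,r] = [q,r] − [p,r] + [p,q]. For instance
  ∂PQR = QR − PR + PQ,
  ∂PRS = RS − PS + PR.
This gives a 6×4 integer matrix of rank 3; reducing to Smith normal form yields diagonal entries (1,1,1).

Reading off H_k = ker ∂_k / im ∂_{k+1}:

  H_0: rank C_0 − rank ∂_1 = 4 − 3 = 1, and the invariant factors of ∂_1 are all 1, so H_0 = Z.
  H_1: rank ker ∂_1 − rank ∂_2 = (6 − 3) − 3 = 0, and the invariant factors of ∂_2 are all 1, so H_1 = 0.
  H_2: rank ker ∂_2 − rank ∂_3 = (4 − 3) − 0 = 1, and there is no ∂_3, so H_2 = Z.

As a check, the Euler characteristic is 4 − 6 + 4 = 2, which agrees with 1 − 0 + 1 = 2.

H_0 = Z,  H_1 = 0,  H_2 = Z.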